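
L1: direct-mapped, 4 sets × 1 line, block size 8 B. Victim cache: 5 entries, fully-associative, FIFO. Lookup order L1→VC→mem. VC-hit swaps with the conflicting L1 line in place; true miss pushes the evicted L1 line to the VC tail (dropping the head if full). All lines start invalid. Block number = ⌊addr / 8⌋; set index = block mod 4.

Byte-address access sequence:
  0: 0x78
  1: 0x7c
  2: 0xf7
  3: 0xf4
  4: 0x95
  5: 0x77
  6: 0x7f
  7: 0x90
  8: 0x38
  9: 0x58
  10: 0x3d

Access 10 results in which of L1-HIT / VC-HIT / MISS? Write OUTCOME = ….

  [0] addr=0x78 blk=15 s=3: MISS | VC []
  [1] addr=0x7c blk=15 s=3: L1-HIT | VC []
  [2] addr=0xf7 blk=30 s=2: MISS | VC []
  [3] addr=0xf4 blk=30 s=2: L1-HIT | VC []
  [4] addr=0x95 blk=18 s=2: MISS | VC [30]
  [5] addr=0x77 blk=14 s=2: MISS | VC [30, 18]
  [6] addr=0x7f blk=15 s=3: L1-HIT | VC [30, 18]
  [7] addr=0x90 blk=18 s=2: VC-HIT | VC [30, 14]
  [8] addr=0x38 blk=7 s=3: MISS | VC [30, 14, 15]
  [9] addr=0x58 blk=11 s=3: MISS | VC [30, 14, 15, 7]
  [10] addr=0x3d blk=7 s=3: VC-HIT | VC [30, 14, 15, 11]

OUTCOME = VC-HIT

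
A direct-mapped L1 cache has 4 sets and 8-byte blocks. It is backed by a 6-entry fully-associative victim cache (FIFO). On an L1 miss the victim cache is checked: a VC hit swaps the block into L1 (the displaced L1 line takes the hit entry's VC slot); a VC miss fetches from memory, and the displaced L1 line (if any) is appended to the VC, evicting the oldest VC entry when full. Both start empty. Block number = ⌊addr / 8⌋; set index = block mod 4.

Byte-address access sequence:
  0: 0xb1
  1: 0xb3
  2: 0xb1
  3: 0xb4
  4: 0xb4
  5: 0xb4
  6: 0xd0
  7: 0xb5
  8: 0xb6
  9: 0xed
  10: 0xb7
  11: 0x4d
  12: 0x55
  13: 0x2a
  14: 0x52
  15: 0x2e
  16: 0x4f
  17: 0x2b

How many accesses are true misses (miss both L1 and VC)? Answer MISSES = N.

  [0] addr=0xb1 blk=22 s=2: MISS | VC []
  [1] addr=0xb3 blk=22 s=2: L1-HIT | VC []
  [2] addr=0xb1 blk=22 s=2: L1-HIT | VC []
  [3] addr=0xb4 blk=22 s=2: L1-HIT | VC []
  [4] addr=0xb4 blk=22 s=2: L1-HIT | VC []
  [5] addr=0xb4 blk=22 s=2: L1-HIT | VC []
  [6] addr=0xd0 blk=26 s=2: MISS | VC [22]
  [7] addr=0xb5 blk=22 s=2: VC-HIT | VC [26]
  [8] addr=0xb6 blk=22 s=2: L1-HIT | VC [26]
  [9] addr=0xed blk=29 s=1: MISS | VC [26]
  [10] addr=0xb7 blk=22 s=2: L1-HIT | VC [26]
  [11] addr=0x4d blk=9 s=1: MISS | VC [26, 29]
  [12] addr=0x55 blk=10 s=2: MISS | VC [26, 29, 22]
  [13] addr=0x2a blk=5 s=1: MISS | VC [26, 29, 22, 9]
  [14] addr=0x52 blk=10 s=2: L1-HIT | VC [26, 29, 22, 9]
  [15] addr=0x2e blk=5 s=1: L1-HIT | VC [26, 29, 22, 9]
  [16] addr=0x4f blk=9 s=1: VC-HIT | VC [26, 29, 22, 5]
  [17] addr=0x2b blk=5 s=1: VC-HIT | VC [26, 29, 22, 9]

MISSES = 6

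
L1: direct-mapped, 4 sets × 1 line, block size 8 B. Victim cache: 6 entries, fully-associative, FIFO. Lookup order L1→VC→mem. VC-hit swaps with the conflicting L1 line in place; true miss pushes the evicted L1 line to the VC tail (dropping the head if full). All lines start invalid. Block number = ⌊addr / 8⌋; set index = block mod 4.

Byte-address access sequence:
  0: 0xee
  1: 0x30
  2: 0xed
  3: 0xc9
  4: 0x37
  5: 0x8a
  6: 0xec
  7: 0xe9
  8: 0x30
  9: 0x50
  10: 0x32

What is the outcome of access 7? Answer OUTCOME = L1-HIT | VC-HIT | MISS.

OUTCOME = L1-HIT

  [0] addr=0xee blk=29 s=1: MISS | VC []
  [1] addr=0x30 blk=6 s=2: MISS | VC []
  [2] addr=0xed blk=29 s=1: L1-HIT | VC []
  [3] addr=0xc9 blk=25 s=1: MISS | VC [29]
  [4] addr=0x37 blk=6 s=2: L1-HIT | VC [29]
  [5] addr=0x8a blk=17 s=1: MISS | VC [29, 25]
  [6] addr=0xec blk=29 s=1: VC-HIT | VC [17, 25]
  [7] addr=0xe9 blk=29 s=1: L1-HIT | VC [17, 25]
  [8] addr=0x30 blk=6 s=2: L1-HIT | VC [17, 25]
  [9] addr=0x50 blk=10 s=2: MISS | VC [17, 25, 6]
  [10] addr=0x32 blk=6 s=2: VC-HIT | VC [17, 25, 10]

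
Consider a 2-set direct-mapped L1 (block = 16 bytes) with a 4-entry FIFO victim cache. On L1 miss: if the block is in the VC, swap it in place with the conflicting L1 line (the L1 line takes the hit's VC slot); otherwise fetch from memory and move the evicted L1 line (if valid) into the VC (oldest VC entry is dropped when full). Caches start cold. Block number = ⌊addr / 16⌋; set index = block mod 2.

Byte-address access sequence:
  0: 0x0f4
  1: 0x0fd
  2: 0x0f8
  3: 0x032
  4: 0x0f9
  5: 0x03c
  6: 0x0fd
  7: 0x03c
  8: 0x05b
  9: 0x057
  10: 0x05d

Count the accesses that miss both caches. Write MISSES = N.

MISSES = 3

  [0] addr=0xf4 blk=15 s=1: MISS | VC []
  [1] addr=0xfd blk=15 s=1: L1-HIT | VC []
  [2] addr=0xf8 blk=15 s=1: L1-HIT | VC []
  [3] addr=0x32 blk=3 s=1: MISS | VC [15]
  [4] addr=0xf9 blk=15 s=1: VC-HIT | VC [3]
  [5] addr=0x3c blk=3 s=1: VC-HIT | VC [15]
  [6] addr=0xfd blk=15 s=1: VC-HIT | VC [3]
  [7] addr=0x3c blk=3 s=1: VC-HIT | VC [15]
  [8] addr=0x5b blk=5 s=1: MISS | VC [15, 3]
  [9] addr=0x57 blk=5 s=1: L1-HIT | VC [15, 3]
  [10] addr=0x5d blk=5 s=1: L1-HIT | VC [15, 3]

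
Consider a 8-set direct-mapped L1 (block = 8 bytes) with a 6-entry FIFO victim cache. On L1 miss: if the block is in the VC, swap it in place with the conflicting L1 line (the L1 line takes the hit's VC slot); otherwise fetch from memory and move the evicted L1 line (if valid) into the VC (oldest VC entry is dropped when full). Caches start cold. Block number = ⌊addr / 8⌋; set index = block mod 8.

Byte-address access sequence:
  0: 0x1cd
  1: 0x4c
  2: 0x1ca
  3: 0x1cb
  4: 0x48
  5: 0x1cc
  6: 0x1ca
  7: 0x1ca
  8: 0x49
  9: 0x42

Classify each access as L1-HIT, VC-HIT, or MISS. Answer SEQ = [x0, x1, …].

#0 0x1cd→b57/s1 MISS; vc=[]
#1 0x4c→b9/s1 MISS; vc=[57]
#2 0x1ca→b57/s1 VC-HIT; vc=[9]
#3 0x1cb→b57/s1 L1-HIT; vc=[9]
#4 0x48→b9/s1 VC-HIT; vc=[57]
#5 0x1cc→b57/s1 VC-HIT; vc=[9]
#6 0x1ca→b57/s1 L1-HIT; vc=[9]
#7 0x1ca→b57/s1 L1-HIT; vc=[9]
#8 0x49→b9/s1 VC-HIT; vc=[57]
#9 0x42→b8/s0 MISS; vc=[57]

SEQ = [MISS, MISS, VC-HIT, L1-HIT, VC-HIT, VC-HIT, L1-HIT, L1-HIT, VC-HIT, MISS]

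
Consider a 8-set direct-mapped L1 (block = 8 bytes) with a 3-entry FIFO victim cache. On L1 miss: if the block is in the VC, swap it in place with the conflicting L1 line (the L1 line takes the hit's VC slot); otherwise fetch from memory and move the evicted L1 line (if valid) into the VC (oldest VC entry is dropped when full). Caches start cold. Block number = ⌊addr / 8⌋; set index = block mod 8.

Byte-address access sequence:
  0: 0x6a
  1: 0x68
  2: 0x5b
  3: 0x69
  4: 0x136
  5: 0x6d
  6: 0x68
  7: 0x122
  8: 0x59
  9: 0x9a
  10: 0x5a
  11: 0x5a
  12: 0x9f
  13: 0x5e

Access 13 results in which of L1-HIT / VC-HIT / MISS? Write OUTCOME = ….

OUTCOME = VC-HIT

  [0] addr=0x6a blk=13 s=5: MISS | VC []
  [1] addr=0x68 blk=13 s=5: L1-HIT | VC []
  [2] addr=0x5b blk=11 s=3: MISS | VC []
  [3] addr=0x69 blk=13 s=5: L1-HIT | VC []
  [4] addr=0x136 blk=38 s=6: MISS | VC []
  [5] addr=0x6d blk=13 s=5: L1-HIT | VC []
  [6] addr=0x68 blk=13 s=5: L1-HIT | VC []
  [7] addr=0x122 blk=36 s=4: MISS | VC []
  [8] addr=0x59 blk=11 s=3: L1-HIT | VC []
  [9] addr=0x9a blk=19 s=3: MISS | VC [11]
  [10] addr=0x5a blk=11 s=3: VC-HIT | VC [19]
  [11] addr=0x5a blk=11 s=3: L1-HIT | VC [19]
  [12] addr=0x9f blk=19 s=3: VC-HIT | VC [11]
  [13] addr=0x5e blk=11 s=3: VC-HIT | VC [19]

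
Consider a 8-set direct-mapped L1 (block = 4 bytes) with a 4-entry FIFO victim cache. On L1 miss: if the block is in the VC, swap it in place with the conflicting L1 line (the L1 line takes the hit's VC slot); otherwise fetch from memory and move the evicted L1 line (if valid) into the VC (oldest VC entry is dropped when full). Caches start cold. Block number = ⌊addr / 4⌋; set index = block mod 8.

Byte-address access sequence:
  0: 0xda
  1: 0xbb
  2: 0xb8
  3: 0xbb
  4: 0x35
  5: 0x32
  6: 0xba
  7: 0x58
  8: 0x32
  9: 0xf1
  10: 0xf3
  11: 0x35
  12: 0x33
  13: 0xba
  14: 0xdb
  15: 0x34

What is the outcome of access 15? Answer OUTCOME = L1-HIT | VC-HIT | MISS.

  [0] addr=0xda blk=54 s=6: MISS | VC []
  [1] addr=0xbb blk=46 s=6: MISS | VC [54]
  [2] addr=0xb8 blk=46 s=6: L1-HIT | VC [54]
  [3] addr=0xbb blk=46 s=6: L1-HIT | VC [54]
  [4] addr=0x35 blk=13 s=5: MISS | VC [54]
  [5] addr=0x32 blk=12 s=4: MISS | VC [54]
  [6] addr=0xba blk=46 s=6: L1-HIT | VC [54]
  [7] addr=0x58 blk=22 s=6: MISS | VC [54, 46]
  [8] addr=0x32 blk=12 s=4: L1-HIT | VC [54, 46]
  [9] addr=0xf1 blk=60 s=4: MISS | VC [54, 46, 12]
  [10] addr=0xf3 blk=60 s=4: L1-HIT | VC [54, 46, 12]
  [11] addr=0x35 blk=13 s=5: L1-HIT | VC [54, 46, 12]
  [12] addr=0x33 blk=12 s=4: VC-HIT | VC [54, 46, 60]
  [13] addr=0xba blk=46 s=6: VC-HIT | VC [54, 22, 60]
  [14] addr=0xdb blk=54 s=6: VC-HIT | VC [46, 22, 60]
  [15] addr=0x34 blk=13 s=5: L1-HIT | VC [46, 22, 60]

OUTCOME = L1-HIT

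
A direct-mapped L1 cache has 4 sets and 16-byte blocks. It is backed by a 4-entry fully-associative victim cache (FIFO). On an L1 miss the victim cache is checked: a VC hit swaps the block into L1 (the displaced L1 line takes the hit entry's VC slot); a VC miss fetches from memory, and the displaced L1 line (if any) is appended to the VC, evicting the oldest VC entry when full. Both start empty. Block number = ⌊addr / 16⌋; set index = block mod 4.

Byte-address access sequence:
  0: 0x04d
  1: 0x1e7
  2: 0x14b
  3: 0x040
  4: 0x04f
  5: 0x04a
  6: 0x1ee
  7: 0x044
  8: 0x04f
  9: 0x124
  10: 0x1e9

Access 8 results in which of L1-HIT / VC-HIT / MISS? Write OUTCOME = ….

OUTCOME = L1-HIT

0: 0x4d (blk 4, set 0) → MISS  vc=[]
1: 0x1e7 (blk 30, set 2) → MISS  vc=[]
2: 0x14b (blk 20, set 0) → MISS  vc=[4]
3: 0x40 (blk 4, set 0) → VC-HIT  vc=[20]
4: 0x4f (blk 4, set 0) → L1-HIT  vc=[20]
5: 0x4a (blk 4, set 0) → L1-HIT  vc=[20]
6: 0x1ee (blk 30, set 2) → L1-HIT  vc=[20]
7: 0x44 (blk 4, set 0) → L1-HIT  vc=[20]
8: 0x4f (blk 4, set 0) → L1-HIT  vc=[20]
9: 0x124 (blk 18, set 2) → MISS  vc=[20, 30]
10: 0x1e9 (blk 30, set 2) → VC-HIT  vc=[20, 18]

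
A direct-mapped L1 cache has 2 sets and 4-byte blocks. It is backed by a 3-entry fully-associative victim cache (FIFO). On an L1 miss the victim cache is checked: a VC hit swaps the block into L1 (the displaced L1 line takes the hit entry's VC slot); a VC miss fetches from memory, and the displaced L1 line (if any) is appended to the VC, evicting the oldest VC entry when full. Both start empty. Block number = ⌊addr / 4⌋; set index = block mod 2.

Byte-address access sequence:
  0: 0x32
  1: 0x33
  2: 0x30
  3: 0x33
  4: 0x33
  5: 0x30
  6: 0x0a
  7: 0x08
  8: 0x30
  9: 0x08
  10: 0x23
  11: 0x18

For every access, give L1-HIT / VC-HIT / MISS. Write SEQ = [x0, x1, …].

SEQ = [MISS, L1-HIT, L1-HIT, L1-HIT, L1-HIT, L1-HIT, MISS, L1-HIT, VC-HIT, VC-HIT, MISS, MISS]

#0 0x32→b12/s0 MISS; vc=[]
#1 0x33→b12/s0 L1-HIT; vc=[]
#2 0x30→b12/s0 L1-HIT; vc=[]
#3 0x33→b12/s0 L1-HIT; vc=[]
#4 0x33→b12/s0 L1-HIT; vc=[]
#5 0x30→b12/s0 L1-HIT; vc=[]
#6 0xa→b2/s0 MISS; vc=[12]
#7 0x8→b2/s0 L1-HIT; vc=[12]
#8 0x30→b12/s0 VC-HIT; vc=[2]
#9 0x8→b2/s0 VC-HIT; vc=[12]
#10 0x23→b8/s0 MISS; vc=[12,2]
#11 0x18→b6/s0 MISS; vc=[12,2,8]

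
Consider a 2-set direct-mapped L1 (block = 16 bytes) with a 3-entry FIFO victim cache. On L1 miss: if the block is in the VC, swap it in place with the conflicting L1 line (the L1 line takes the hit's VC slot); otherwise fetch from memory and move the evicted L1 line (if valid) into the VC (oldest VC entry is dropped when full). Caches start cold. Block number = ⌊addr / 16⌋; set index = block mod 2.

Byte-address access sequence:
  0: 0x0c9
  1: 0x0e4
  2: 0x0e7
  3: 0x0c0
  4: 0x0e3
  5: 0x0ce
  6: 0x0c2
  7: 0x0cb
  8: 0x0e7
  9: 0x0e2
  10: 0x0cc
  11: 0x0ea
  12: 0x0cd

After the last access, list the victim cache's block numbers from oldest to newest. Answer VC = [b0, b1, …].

  [0] addr=0xc9 blk=12 s=0: MISS | VC []
  [1] addr=0xe4 blk=14 s=0: MISS | VC [12]
  [2] addr=0xe7 blk=14 s=0: L1-HIT | VC [12]
  [3] addr=0xc0 blk=12 s=0: VC-HIT | VC [14]
  [4] addr=0xe3 blk=14 s=0: VC-HIT | VC [12]
  [5] addr=0xce blk=12 s=0: VC-HIT | VC [14]
  [6] addr=0xc2 blk=12 s=0: L1-HIT | VC [14]
  [7] addr=0xcb blk=12 s=0: L1-HIT | VC [14]
  [8] addr=0xe7 blk=14 s=0: VC-HIT | VC [12]
  [9] addr=0xe2 blk=14 s=0: L1-HIT | VC [12]
  [10] addr=0xcc blk=12 s=0: VC-HIT | VC [14]
  [11] addr=0xea blk=14 s=0: VC-HIT | VC [12]
  [12] addr=0xcd blk=12 s=0: VC-HIT | VC [14]

VC = [14]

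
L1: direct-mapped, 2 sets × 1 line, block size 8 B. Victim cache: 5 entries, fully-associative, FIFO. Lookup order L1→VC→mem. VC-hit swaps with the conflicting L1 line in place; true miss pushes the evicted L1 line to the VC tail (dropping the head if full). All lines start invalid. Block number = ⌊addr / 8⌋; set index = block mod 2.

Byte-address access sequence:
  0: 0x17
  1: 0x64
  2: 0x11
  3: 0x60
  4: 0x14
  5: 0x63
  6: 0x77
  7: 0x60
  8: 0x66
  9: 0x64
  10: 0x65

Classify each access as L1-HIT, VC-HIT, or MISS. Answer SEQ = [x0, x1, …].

SEQ = [MISS, MISS, VC-HIT, VC-HIT, VC-HIT, VC-HIT, MISS, VC-HIT, L1-HIT, L1-HIT, L1-HIT]

#0 0x17→b2/s0 MISS; vc=[]
#1 0x64→b12/s0 MISS; vc=[2]
#2 0x11→b2/s0 VC-HIT; vc=[12]
#3 0x60→b12/s0 VC-HIT; vc=[2]
#4 0x14→b2/s0 VC-HIT; vc=[12]
#5 0x63→b12/s0 VC-HIT; vc=[2]
#6 0x77→b14/s0 MISS; vc=[2,12]
#7 0x60→b12/s0 VC-HIT; vc=[2,14]
#8 0x66→b12/s0 L1-HIT; vc=[2,14]
#9 0x64→b12/s0 L1-HIT; vc=[2,14]
#10 0x65→b12/s0 L1-HIT; vc=[2,14]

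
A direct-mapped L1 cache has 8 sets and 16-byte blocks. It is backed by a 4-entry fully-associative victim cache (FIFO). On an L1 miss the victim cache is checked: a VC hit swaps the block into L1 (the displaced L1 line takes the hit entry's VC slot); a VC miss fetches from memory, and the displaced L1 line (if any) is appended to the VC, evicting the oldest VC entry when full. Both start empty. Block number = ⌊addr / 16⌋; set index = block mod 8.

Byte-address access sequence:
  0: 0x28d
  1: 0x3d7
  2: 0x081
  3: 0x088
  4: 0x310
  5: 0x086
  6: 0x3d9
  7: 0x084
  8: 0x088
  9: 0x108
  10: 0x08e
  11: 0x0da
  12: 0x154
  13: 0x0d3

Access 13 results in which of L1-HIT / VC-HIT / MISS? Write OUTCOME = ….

OUTCOME = VC-HIT

  [0] addr=0x28d blk=40 s=0: MISS | VC []
  [1] addr=0x3d7 blk=61 s=5: MISS | VC []
  [2] addr=0x81 blk=8 s=0: MISS | VC [40]
  [3] addr=0x88 blk=8 s=0: L1-HIT | VC [40]
  [4] addr=0x310 blk=49 s=1: MISS | VC [40]
  [5] addr=0x86 blk=8 s=0: L1-HIT | VC [40]
  [6] addr=0x3d9 blk=61 s=5: L1-HIT | VC [40]
  [7] addr=0x84 blk=8 s=0: L1-HIT | VC [40]
  [8] addr=0x88 blk=8 s=0: L1-HIT | VC [40]
  [9] addr=0x108 blk=16 s=0: MISS | VC [40, 8]
  [10] addr=0x8e blk=8 s=0: VC-HIT | VC [40, 16]
  [11] addr=0xda blk=13 s=5: MISS | VC [40, 16, 61]
  [12] addr=0x154 blk=21 s=5: MISS | VC [40, 16, 61, 13]
  [13] addr=0xd3 blk=13 s=5: VC-HIT | VC [40, 16, 61, 21]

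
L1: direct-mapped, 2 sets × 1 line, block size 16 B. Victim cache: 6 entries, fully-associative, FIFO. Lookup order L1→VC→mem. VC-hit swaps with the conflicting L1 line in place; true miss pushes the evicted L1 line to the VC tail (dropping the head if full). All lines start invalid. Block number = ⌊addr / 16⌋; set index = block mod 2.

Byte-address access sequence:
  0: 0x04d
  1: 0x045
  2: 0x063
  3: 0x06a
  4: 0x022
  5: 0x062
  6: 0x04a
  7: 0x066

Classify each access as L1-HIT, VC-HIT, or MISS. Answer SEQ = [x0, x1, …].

SEQ = [MISS, L1-HIT, MISS, L1-HIT, MISS, VC-HIT, VC-HIT, VC-HIT]

  [0] addr=0x4d blk=4 s=0: MISS | VC []
  [1] addr=0x45 blk=4 s=0: L1-HIT | VC []
  [2] addr=0x63 blk=6 s=0: MISS | VC [4]
  [3] addr=0x6a blk=6 s=0: L1-HIT | VC [4]
  [4] addr=0x22 blk=2 s=0: MISS | VC [4, 6]
  [5] addr=0x62 blk=6 s=0: VC-HIT | VC [4, 2]
  [6] addr=0x4a blk=4 s=0: VC-HIT | VC [6, 2]
  [7] addr=0x66 blk=6 s=0: VC-HIT | VC [4, 2]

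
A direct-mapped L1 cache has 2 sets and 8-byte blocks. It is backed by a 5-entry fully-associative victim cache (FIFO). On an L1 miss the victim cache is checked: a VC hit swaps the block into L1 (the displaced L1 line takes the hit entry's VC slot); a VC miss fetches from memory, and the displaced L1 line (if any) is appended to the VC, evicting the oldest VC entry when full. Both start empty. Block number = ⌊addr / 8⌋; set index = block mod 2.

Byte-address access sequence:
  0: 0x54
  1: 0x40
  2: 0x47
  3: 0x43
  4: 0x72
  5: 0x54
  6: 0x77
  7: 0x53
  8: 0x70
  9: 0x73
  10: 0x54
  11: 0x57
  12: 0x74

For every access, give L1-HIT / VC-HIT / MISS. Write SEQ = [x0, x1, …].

0: 0x54 (blk 10, set 0) → MISS  vc=[]
1: 0x40 (blk 8, set 0) → MISS  vc=[10]
2: 0x47 (blk 8, set 0) → L1-HIT  vc=[10]
3: 0x43 (blk 8, set 0) → L1-HIT  vc=[10]
4: 0x72 (blk 14, set 0) → MISS  vc=[10, 8]
5: 0x54 (blk 10, set 0) → VC-HIT  vc=[14, 8]
6: 0x77 (blk 14, set 0) → VC-HIT  vc=[10, 8]
7: 0x53 (blk 10, set 0) → VC-HIT  vc=[14, 8]
8: 0x70 (blk 14, set 0) → VC-HIT  vc=[10, 8]
9: 0x73 (blk 14, set 0) → L1-HIT  vc=[10, 8]
10: 0x54 (blk 10, set 0) → VC-HIT  vc=[14, 8]
11: 0x57 (blk 10, set 0) → L1-HIT  vc=[14, 8]
12: 0x74 (blk 14, set 0) → VC-HIT  vc=[10, 8]

SEQ = [MISS, MISS, L1-HIT, L1-HIT, MISS, VC-HIT, VC-HIT, VC-HIT, VC-HIT, L1-HIT, VC-HIT, L1-HIT, VC-HIT]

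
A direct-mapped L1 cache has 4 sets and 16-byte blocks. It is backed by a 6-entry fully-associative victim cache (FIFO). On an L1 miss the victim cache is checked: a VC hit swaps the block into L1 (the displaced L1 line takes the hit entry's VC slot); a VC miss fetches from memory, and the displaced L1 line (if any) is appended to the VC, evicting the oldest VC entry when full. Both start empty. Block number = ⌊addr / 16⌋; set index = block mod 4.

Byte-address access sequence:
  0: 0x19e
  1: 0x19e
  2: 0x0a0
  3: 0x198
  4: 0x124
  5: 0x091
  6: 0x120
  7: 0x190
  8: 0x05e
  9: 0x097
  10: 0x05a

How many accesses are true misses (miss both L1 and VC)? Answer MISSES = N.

MISSES = 5

  [0] addr=0x19e blk=25 s=1: MISS | VC []
  [1] addr=0x19e blk=25 s=1: L1-HIT | VC []
  [2] addr=0xa0 blk=10 s=2: MISS | VC []
  [3] addr=0x198 blk=25 s=1: L1-HIT | VC []
  [4] addr=0x124 blk=18 s=2: MISS | VC [10]
  [5] addr=0x91 blk=9 s=1: MISS | VC [10, 25]
  [6] addr=0x120 blk=18 s=2: L1-HIT | VC [10, 25]
  [7] addr=0x190 blk=25 s=1: VC-HIT | VC [10, 9]
  [8] addr=0x5e blk=5 s=1: MISS | VC [10, 9, 25]
  [9] addr=0x97 blk=9 s=1: VC-HIT | VC [10, 5, 25]
  [10] addr=0x5a blk=5 s=1: VC-HIT | VC [10, 9, 25]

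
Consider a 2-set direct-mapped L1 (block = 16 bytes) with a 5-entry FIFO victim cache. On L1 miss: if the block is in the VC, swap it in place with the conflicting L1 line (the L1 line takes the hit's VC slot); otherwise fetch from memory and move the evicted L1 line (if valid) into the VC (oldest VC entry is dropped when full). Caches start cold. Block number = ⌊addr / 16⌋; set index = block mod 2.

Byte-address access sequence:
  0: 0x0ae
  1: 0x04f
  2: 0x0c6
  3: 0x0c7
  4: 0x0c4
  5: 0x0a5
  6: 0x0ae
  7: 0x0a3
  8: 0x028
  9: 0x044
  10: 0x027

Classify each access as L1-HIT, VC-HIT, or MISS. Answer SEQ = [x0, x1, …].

SEQ = [MISS, MISS, MISS, L1-HIT, L1-HIT, VC-HIT, L1-HIT, L1-HIT, MISS, VC-HIT, VC-HIT]

#0 0xae→b10/s0 MISS; vc=[]
#1 0x4f→b4/s0 MISS; vc=[10]
#2 0xc6→b12/s0 MISS; vc=[10,4]
#3 0xc7→b12/s0 L1-HIT; vc=[10,4]
#4 0xc4→b12/s0 L1-HIT; vc=[10,4]
#5 0xa5→b10/s0 VC-HIT; vc=[12,4]
#6 0xae→b10/s0 L1-HIT; vc=[12,4]
#7 0xa3→b10/s0 L1-HIT; vc=[12,4]
#8 0x28→b2/s0 MISS; vc=[12,4,10]
#9 0x44→b4/s0 VC-HIT; vc=[12,2,10]
#10 0x27→b2/s0 VC-HIT; vc=[12,4,10]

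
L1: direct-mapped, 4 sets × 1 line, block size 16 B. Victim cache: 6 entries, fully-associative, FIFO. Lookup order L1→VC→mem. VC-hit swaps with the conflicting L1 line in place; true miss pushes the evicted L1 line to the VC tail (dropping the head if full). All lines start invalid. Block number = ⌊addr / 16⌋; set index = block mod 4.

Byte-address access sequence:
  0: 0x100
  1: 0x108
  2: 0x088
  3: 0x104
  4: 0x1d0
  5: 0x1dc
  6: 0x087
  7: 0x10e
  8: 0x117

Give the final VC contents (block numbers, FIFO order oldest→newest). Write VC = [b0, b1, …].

VC = [8, 29]

0: 0x100 (blk 16, set 0) → MISS  vc=[]
1: 0x108 (blk 16, set 0) → L1-HIT  vc=[]
2: 0x88 (blk 8, set 0) → MISS  vc=[16]
3: 0x104 (blk 16, set 0) → VC-HIT  vc=[8]
4: 0x1d0 (blk 29, set 1) → MISS  vc=[8]
5: 0x1dc (blk 29, set 1) → L1-HIT  vc=[8]
6: 0x87 (blk 8, set 0) → VC-HIT  vc=[16]
7: 0x10e (blk 16, set 0) → VC-HIT  vc=[8]
8: 0x117 (blk 17, set 1) → MISS  vc=[8, 29]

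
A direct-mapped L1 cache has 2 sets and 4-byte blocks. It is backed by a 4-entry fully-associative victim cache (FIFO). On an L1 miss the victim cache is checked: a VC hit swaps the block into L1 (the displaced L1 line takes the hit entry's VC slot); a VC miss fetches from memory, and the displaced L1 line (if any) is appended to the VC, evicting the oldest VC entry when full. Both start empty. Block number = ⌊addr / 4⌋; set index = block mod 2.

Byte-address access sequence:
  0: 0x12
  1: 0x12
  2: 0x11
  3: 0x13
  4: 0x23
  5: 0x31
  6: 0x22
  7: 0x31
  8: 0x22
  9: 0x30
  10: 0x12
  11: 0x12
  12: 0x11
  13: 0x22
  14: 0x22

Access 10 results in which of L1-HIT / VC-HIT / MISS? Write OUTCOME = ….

0: 0x12 (blk 4, set 0) → MISS  vc=[]
1: 0x12 (blk 4, set 0) → L1-HIT  vc=[]
2: 0x11 (blk 4, set 0) → L1-HIT  vc=[]
3: 0x13 (blk 4, set 0) → L1-HIT  vc=[]
4: 0x23 (blk 8, set 0) → MISS  vc=[4]
5: 0x31 (blk 12, set 0) → MISS  vc=[4, 8]
6: 0x22 (blk 8, set 0) → VC-HIT  vc=[4, 12]
7: 0x31 (blk 12, set 0) → VC-HIT  vc=[4, 8]
8: 0x22 (blk 8, set 0) → VC-HIT  vc=[4, 12]
9: 0x30 (blk 12, set 0) → VC-HIT  vc=[4, 8]
10: 0x12 (blk 4, set 0) → VC-HIT  vc=[12, 8]
11: 0x12 (blk 4, set 0) → L1-HIT  vc=[12, 8]
12: 0x11 (blk 4, set 0) → L1-HIT  vc=[12, 8]
13: 0x22 (blk 8, set 0) → VC-HIT  vc=[12, 4]
14: 0x22 (blk 8, set 0) → L1-HIT  vc=[12, 4]

OUTCOME = VC-HIT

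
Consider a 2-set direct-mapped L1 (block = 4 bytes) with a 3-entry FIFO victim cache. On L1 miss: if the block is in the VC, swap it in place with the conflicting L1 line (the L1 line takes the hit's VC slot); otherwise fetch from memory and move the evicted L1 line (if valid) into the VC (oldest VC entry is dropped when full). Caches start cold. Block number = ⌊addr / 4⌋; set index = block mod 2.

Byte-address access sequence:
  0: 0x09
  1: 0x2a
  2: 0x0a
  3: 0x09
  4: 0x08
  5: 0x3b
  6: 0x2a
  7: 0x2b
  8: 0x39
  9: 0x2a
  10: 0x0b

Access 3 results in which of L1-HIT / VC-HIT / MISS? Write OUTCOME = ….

0: 0x9 (blk 2, set 0) → MISS  vc=[]
1: 0x2a (blk 10, set 0) → MISS  vc=[2]
2: 0xa (blk 2, set 0) → VC-HIT  vc=[10]
3: 0x9 (blk 2, set 0) → L1-HIT  vc=[10]
4: 0x8 (blk 2, set 0) → L1-HIT  vc=[10]
5: 0x3b (blk 14, set 0) → MISS  vc=[10, 2]
6: 0x2a (blk 10, set 0) → VC-HIT  vc=[14, 2]
7: 0x2b (blk 10, set 0) → L1-HIT  vc=[14, 2]
8: 0x39 (blk 14, set 0) → VC-HIT  vc=[10, 2]
9: 0x2a (blk 10, set 0) → VC-HIT  vc=[14, 2]
10: 0xb (blk 2, set 0) → VC-HIT  vc=[14, 10]

OUTCOME = L1-HIT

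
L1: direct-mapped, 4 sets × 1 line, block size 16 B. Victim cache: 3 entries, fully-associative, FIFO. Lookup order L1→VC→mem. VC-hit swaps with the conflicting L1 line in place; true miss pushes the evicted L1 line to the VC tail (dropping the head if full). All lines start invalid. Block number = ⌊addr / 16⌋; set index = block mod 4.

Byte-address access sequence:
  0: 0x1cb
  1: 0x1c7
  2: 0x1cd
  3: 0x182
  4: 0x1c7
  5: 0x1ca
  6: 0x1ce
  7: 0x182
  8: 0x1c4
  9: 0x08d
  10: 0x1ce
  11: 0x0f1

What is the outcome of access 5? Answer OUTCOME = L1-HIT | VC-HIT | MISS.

OUTCOME = L1-HIT

#0 0x1cb→b28/s0 MISS; vc=[]
#1 0x1c7→b28/s0 L1-HIT; vc=[]
#2 0x1cd→b28/s0 L1-HIT; vc=[]
#3 0x182→b24/s0 MISS; vc=[28]
#4 0x1c7→b28/s0 VC-HIT; vc=[24]
#5 0x1ca→b28/s0 L1-HIT; vc=[24]
#6 0x1ce→b28/s0 L1-HIT; vc=[24]
#7 0x182→b24/s0 VC-HIT; vc=[28]
#8 0x1c4→b28/s0 VC-HIT; vc=[24]
#9 0x8d→b8/s0 MISS; vc=[24,28]
#10 0x1ce→b28/s0 VC-HIT; vc=[24,8]
#11 0xf1→b15/s3 MISS; vc=[24,8]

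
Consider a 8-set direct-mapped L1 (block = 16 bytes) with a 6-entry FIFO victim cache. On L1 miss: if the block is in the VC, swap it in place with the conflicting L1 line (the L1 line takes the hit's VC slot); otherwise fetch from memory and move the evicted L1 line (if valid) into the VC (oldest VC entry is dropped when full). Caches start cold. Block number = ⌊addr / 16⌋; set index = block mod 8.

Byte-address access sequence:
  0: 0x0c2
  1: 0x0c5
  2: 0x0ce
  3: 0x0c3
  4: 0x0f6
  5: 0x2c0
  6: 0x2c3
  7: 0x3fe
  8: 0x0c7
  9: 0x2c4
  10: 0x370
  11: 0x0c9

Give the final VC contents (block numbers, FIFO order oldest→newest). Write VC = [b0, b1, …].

VC = [44, 15, 63]

0: 0xc2 (blk 12, set 4) → MISS  vc=[]
1: 0xc5 (blk 12, set 4) → L1-HIT  vc=[]
2: 0xce (blk 12, set 4) → L1-HIT  vc=[]
3: 0xc3 (blk 12, set 4) → L1-HIT  vc=[]
4: 0xf6 (blk 15, set 7) → MISS  vc=[]
5: 0x2c0 (blk 44, set 4) → MISS  vc=[12]
6: 0x2c3 (blk 44, set 4) → L1-HIT  vc=[12]
7: 0x3fe (blk 63, set 7) → MISS  vc=[12, 15]
8: 0xc7 (blk 12, set 4) → VC-HIT  vc=[44, 15]
9: 0x2c4 (blk 44, set 4) → VC-HIT  vc=[12, 15]
10: 0x370 (blk 55, set 7) → MISS  vc=[12, 15, 63]
11: 0xc9 (blk 12, set 4) → VC-HIT  vc=[44, 15, 63]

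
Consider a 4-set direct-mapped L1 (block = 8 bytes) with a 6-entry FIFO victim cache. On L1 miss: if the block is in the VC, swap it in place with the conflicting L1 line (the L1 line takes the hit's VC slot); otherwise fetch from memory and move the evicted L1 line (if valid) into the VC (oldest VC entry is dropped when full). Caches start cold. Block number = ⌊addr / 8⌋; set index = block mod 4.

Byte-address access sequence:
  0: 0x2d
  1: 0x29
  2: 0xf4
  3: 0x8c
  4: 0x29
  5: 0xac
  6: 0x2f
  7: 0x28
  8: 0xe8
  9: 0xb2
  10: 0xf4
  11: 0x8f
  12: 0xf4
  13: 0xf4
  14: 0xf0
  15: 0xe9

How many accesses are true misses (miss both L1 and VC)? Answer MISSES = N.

  [0] addr=0x2d blk=5 s=1: MISS | VC []
  [1] addr=0x29 blk=5 s=1: L1-HIT | VC []
  [2] addr=0xf4 blk=30 s=2: MISS | VC []
  [3] addr=0x8c blk=17 s=1: MISS | VC [5]
  [4] addr=0x29 blk=5 s=1: VC-HIT | VC [17]
  [5] addr=0xac blk=21 s=1: MISS | VC [17, 5]
  [6] addr=0x2f blk=5 s=1: VC-HIT | VC [17, 21]
  [7] addr=0x28 blk=5 s=1: L1-HIT | VC [17, 21]
  [8] addr=0xe8 blk=29 s=1: MISS | VC [17, 21, 5]
  [9] addr=0xb2 blk=22 s=2: MISS | VC [17, 21, 5, 30]
  [10] addr=0xf4 blk=30 s=2: VC-HIT | VC [17, 21, 5, 22]
  [11] addr=0x8f blk=17 s=1: VC-HIT | VC [29, 21, 5, 22]
  [12] addr=0xf4 blk=30 s=2: L1-HIT | VC [29, 21, 5, 22]
  [13] addr=0xf4 blk=30 s=2: L1-HIT | VC [29, 21, 5, 22]
  [14] addr=0xf0 blk=30 s=2: L1-HIT | VC [29, 21, 5, 22]
  [15] addr=0xe9 blk=29 s=1: VC-HIT | VC [17, 21, 5, 22]

MISSES = 6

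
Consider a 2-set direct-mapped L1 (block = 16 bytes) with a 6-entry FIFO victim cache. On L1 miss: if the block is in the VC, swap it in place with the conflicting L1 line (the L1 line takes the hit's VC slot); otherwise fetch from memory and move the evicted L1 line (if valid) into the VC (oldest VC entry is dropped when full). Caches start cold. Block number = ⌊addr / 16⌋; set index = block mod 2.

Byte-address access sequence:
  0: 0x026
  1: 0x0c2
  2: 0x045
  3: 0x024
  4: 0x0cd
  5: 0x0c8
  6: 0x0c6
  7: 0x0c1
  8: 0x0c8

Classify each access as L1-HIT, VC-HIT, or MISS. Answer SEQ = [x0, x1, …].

SEQ = [MISS, MISS, MISS, VC-HIT, VC-HIT, L1-HIT, L1-HIT, L1-HIT, L1-HIT]

0: 0x26 (blk 2, set 0) → MISS  vc=[]
1: 0xc2 (blk 12, set 0) → MISS  vc=[2]
2: 0x45 (blk 4, set 0) → MISS  vc=[2, 12]
3: 0x24 (blk 2, set 0) → VC-HIT  vc=[4, 12]
4: 0xcd (blk 12, set 0) → VC-HIT  vc=[4, 2]
5: 0xc8 (blk 12, set 0) → L1-HIT  vc=[4, 2]
6: 0xc6 (blk 12, set 0) → L1-HIT  vc=[4, 2]
7: 0xc1 (blk 12, set 0) → L1-HIT  vc=[4, 2]
8: 0xc8 (blk 12, set 0) → L1-HIT  vc=[4, 2]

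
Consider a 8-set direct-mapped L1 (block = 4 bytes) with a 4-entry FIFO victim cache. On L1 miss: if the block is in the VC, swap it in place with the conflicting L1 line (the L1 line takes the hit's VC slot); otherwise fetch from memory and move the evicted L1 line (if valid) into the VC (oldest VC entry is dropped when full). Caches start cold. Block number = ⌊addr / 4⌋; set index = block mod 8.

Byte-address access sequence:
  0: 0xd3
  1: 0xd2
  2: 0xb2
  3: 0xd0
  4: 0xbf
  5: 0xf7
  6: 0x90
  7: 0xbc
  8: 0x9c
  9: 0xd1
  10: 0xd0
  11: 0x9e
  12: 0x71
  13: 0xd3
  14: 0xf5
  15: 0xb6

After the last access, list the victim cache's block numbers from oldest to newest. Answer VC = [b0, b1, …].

VC = [36, 47, 28, 61]

#0 0xd3→b52/s4 MISS; vc=[]
#1 0xd2→b52/s4 L1-HIT; vc=[]
#2 0xb2→b44/s4 MISS; vc=[52]
#3 0xd0→b52/s4 VC-HIT; vc=[44]
#4 0xbf→b47/s7 MISS; vc=[44]
#5 0xf7→b61/s5 MISS; vc=[44]
#6 0x90→b36/s4 MISS; vc=[44,52]
#7 0xbc→b47/s7 L1-HIT; vc=[44,52]
#8 0x9c→b39/s7 MISS; vc=[44,52,47]
#9 0xd1→b52/s4 VC-HIT; vc=[44,36,47]
#10 0xd0→b52/s4 L1-HIT; vc=[44,36,47]
#11 0x9e→b39/s7 L1-HIT; vc=[44,36,47]
#12 0x71→b28/s4 MISS; vc=[44,36,47,52]
#13 0xd3→b52/s4 VC-HIT; vc=[44,36,47,28]
#14 0xf5→b61/s5 L1-HIT; vc=[44,36,47,28]
#15 0xb6→b45/s5 MISS; vc=[36,47,28,61]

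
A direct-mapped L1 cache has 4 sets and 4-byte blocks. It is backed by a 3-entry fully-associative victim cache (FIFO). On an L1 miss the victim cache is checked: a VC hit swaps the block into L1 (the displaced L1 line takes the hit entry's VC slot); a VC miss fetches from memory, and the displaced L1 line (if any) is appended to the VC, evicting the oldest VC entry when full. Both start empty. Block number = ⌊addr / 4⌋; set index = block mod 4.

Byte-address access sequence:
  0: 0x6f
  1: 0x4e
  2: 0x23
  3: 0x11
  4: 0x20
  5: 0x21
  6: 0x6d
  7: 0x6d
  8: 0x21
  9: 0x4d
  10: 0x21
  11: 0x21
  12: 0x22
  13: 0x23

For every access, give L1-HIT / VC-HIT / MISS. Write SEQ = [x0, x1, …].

  [0] addr=0x6f blk=27 s=3: MISS | VC []
  [1] addr=0x4e blk=19 s=3: MISS | VC [27]
  [2] addr=0x23 blk=8 s=0: MISS | VC [27]
  [3] addr=0x11 blk=4 s=0: MISS | VC [27, 8]
  [4] addr=0x20 blk=8 s=0: VC-HIT | VC [27, 4]
  [5] addr=0x21 blk=8 s=0: L1-HIT | VC [27, 4]
  [6] addr=0x6d blk=27 s=3: VC-HIT | VC [19, 4]
  [7] addr=0x6d blk=27 s=3: L1-HIT | VC [19, 4]
  [8] addr=0x21 blk=8 s=0: L1-HIT | VC [19, 4]
  [9] addr=0x4d blk=19 s=3: VC-HIT | VC [27, 4]
  [10] addr=0x21 blk=8 s=0: L1-HIT | VC [27, 4]
  [11] addr=0x21 blk=8 s=0: L1-HIT | VC [27, 4]
  [12] addr=0x22 blk=8 s=0: L1-HIT | VC [27, 4]
  [13] addr=0x23 blk=8 s=0: L1-HIT | VC [27, 4]

SEQ = [MISS, MISS, MISS, MISS, VC-HIT, L1-HIT, VC-HIT, L1-HIT, L1-HIT, VC-HIT, L1-HIT, L1-HIT, L1-HIT, L1-HIT]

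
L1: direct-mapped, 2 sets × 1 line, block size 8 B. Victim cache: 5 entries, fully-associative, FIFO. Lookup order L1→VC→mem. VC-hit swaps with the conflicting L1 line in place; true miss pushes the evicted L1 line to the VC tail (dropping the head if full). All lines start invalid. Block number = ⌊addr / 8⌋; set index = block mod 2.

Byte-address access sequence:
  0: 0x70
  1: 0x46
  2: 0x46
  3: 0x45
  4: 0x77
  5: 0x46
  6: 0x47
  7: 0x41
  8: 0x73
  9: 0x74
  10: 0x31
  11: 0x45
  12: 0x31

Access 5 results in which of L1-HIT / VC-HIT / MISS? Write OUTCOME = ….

#0 0x70→b14/s0 MISS; vc=[]
#1 0x46→b8/s0 MISS; vc=[14]
#2 0x46→b8/s0 L1-HIT; vc=[14]
#3 0x45→b8/s0 L1-HIT; vc=[14]
#4 0x77→b14/s0 VC-HIT; vc=[8]
#5 0x46→b8/s0 VC-HIT; vc=[14]
#6 0x47→b8/s0 L1-HIT; vc=[14]
#7 0x41→b8/s0 L1-HIT; vc=[14]
#8 0x73→b14/s0 VC-HIT; vc=[8]
#9 0x74→b14/s0 L1-HIT; vc=[8]
#10 0x31→b6/s0 MISS; vc=[8,14]
#11 0x45→b8/s0 VC-HIT; vc=[6,14]
#12 0x31→b6/s0 VC-HIT; vc=[8,14]

OUTCOME = VC-HIT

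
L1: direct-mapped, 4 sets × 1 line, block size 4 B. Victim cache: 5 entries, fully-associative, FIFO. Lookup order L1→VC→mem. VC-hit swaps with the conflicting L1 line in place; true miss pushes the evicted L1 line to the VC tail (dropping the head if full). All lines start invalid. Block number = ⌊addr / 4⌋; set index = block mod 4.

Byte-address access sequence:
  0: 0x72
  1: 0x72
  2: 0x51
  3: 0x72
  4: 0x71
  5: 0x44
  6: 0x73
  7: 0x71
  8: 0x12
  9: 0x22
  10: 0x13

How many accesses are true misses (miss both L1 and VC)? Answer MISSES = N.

  [0] addr=0x72 blk=28 s=0: MISS | VC []
  [1] addr=0x72 blk=28 s=0: L1-HIT | VC []
  [2] addr=0x51 blk=20 s=0: MISS | VC [28]
  [3] addr=0x72 blk=28 s=0: VC-HIT | VC [20]
  [4] addr=0x71 blk=28 s=0: L1-HIT | VC [20]
  [5] addr=0x44 blk=17 s=1: MISS | VC [20]
  [6] addr=0x73 blk=28 s=0: L1-HIT | VC [20]
  [7] addr=0x71 blk=28 s=0: L1-HIT | VC [20]
  [8] addr=0x12 blk=4 s=0: MISS | VC [20, 28]
  [9] addr=0x22 blk=8 s=0: MISS | VC [20, 28, 4]
  [10] addr=0x13 blk=4 s=0: VC-HIT | VC [20, 28, 8]

MISSES = 5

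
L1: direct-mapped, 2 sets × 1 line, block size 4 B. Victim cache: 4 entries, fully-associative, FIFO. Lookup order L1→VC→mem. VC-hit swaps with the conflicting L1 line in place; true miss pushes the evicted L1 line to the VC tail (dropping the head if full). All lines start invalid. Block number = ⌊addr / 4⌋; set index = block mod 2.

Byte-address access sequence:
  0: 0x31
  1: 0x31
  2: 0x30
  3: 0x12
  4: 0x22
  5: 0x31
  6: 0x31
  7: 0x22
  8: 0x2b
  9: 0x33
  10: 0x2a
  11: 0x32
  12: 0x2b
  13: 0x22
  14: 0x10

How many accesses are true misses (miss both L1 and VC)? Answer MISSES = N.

#0 0x31→b12/s0 MISS; vc=[]
#1 0x31→b12/s0 L1-HIT; vc=[]
#2 0x30→b12/s0 L1-HIT; vc=[]
#3 0x12→b4/s0 MISS; vc=[12]
#4 0x22→b8/s0 MISS; vc=[12,4]
#5 0x31→b12/s0 VC-HIT; vc=[8,4]
#6 0x31→b12/s0 L1-HIT; vc=[8,4]
#7 0x22→b8/s0 VC-HIT; vc=[12,4]
#8 0x2b→b10/s0 MISS; vc=[12,4,8]
#9 0x33→b12/s0 VC-HIT; vc=[10,4,8]
#10 0x2a→b10/s0 VC-HIT; vc=[12,4,8]
#11 0x32→b12/s0 VC-HIT; vc=[10,4,8]
#12 0x2b→b10/s0 VC-HIT; vc=[12,4,8]
#13 0x22→b8/s0 VC-HIT; vc=[12,4,10]
#14 0x10→b4/s0 VC-HIT; vc=[12,8,10]

MISSES = 4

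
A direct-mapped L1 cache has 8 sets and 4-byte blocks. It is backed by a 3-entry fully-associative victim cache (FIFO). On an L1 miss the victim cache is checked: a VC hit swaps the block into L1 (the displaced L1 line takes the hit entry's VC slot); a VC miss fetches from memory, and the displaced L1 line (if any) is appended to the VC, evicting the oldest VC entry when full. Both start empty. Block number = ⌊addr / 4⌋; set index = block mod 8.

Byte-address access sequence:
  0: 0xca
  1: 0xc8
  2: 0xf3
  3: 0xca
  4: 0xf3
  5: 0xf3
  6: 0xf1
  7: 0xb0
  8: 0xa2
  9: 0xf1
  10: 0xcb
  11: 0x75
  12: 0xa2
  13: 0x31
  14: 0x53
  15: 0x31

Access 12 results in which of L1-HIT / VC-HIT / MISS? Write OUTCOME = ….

OUTCOME = L1-HIT

  [0] addr=0xca blk=50 s=2: MISS | VC []
  [1] addr=0xc8 blk=50 s=2: L1-HIT | VC []
  [2] addr=0xf3 blk=60 s=4: MISS | VC []
  [3] addr=0xca blk=50 s=2: L1-HIT | VC []
  [4] addr=0xf3 blk=60 s=4: L1-HIT | VC []
  [5] addr=0xf3 blk=60 s=4: L1-HIT | VC []
  [6] addr=0xf1 blk=60 s=4: L1-HIT | VC []
  [7] addr=0xb0 blk=44 s=4: MISS | VC [60]
  [8] addr=0xa2 blk=40 s=0: MISS | VC [60]
  [9] addr=0xf1 blk=60 s=4: VC-HIT | VC [44]
  [10] addr=0xcb blk=50 s=2: L1-HIT | VC [44]
  [11] addr=0x75 blk=29 s=5: MISS | VC [44]
  [12] addr=0xa2 blk=40 s=0: L1-HIT | VC [44]
  [13] addr=0x31 blk=12 s=4: MISS | VC [44, 60]
  [14] addr=0x53 blk=20 s=4: MISS | VC [44, 60, 12]
  [15] addr=0x31 blk=12 s=4: VC-HIT | VC [44, 60, 20]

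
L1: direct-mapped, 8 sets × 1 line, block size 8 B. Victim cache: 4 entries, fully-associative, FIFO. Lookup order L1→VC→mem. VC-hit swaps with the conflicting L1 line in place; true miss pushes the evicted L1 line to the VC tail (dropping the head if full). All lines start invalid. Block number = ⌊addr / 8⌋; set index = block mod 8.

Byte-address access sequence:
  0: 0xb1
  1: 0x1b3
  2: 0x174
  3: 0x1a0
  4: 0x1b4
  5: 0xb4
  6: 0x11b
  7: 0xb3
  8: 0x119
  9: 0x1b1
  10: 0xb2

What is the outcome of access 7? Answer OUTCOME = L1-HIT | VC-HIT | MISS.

OUTCOME = L1-HIT

0: 0xb1 (blk 22, set 6) → MISS  vc=[]
1: 0x1b3 (blk 54, set 6) → MISS  vc=[22]
2: 0x174 (blk 46, set 6) → MISS  vc=[22, 54]
3: 0x1a0 (blk 52, set 4) → MISS  vc=[22, 54]
4: 0x1b4 (blk 54, set 6) → VC-HIT  vc=[22, 46]
5: 0xb4 (blk 22, set 6) → VC-HIT  vc=[54, 46]
6: 0x11b (blk 35, set 3) → MISS  vc=[54, 46]
7: 0xb3 (blk 22, set 6) → L1-HIT  vc=[54, 46]
8: 0x119 (blk 35, set 3) → L1-HIT  vc=[54, 46]
9: 0x1b1 (blk 54, set 6) → VC-HIT  vc=[22, 46]
10: 0xb2 (blk 22, set 6) → VC-HIT  vc=[54, 46]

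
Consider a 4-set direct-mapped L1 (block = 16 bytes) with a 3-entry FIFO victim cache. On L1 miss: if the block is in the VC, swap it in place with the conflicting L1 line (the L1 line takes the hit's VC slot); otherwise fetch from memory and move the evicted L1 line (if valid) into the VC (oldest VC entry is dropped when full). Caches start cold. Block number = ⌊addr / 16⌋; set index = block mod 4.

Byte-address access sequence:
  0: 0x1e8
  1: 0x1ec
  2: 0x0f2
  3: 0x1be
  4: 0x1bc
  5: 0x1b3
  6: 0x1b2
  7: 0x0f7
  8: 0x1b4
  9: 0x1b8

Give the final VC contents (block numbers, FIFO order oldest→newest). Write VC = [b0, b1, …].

0: 0x1e8 (blk 30, set 2) → MISS  vc=[]
1: 0x1ec (blk 30, set 2) → L1-HIT  vc=[]
2: 0xf2 (blk 15, set 3) → MISS  vc=[]
3: 0x1be (blk 27, set 3) → MISS  vc=[15]
4: 0x1bc (blk 27, set 3) → L1-HIT  vc=[15]
5: 0x1b3 (blk 27, set 3) → L1-HIT  vc=[15]
6: 0x1b2 (blk 27, set 3) → L1-HIT  vc=[15]
7: 0xf7 (blk 15, set 3) → VC-HIT  vc=[27]
8: 0x1b4 (blk 27, set 3) → VC-HIT  vc=[15]
9: 0x1b8 (blk 27, set 3) → L1-HIT  vc=[15]

VC = [15]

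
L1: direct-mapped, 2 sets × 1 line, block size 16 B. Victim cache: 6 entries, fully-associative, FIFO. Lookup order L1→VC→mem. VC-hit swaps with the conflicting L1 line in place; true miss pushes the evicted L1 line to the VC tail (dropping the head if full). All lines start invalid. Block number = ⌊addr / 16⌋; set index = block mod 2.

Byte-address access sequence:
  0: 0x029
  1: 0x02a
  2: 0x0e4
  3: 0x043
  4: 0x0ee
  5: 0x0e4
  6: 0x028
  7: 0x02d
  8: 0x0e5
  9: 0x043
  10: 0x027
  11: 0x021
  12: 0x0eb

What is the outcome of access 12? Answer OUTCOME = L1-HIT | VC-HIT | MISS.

  [0] addr=0x29 blk=2 s=0: MISS | VC []
  [1] addr=0x2a blk=2 s=0: L1-HIT | VC []
  [2] addr=0xe4 blk=14 s=0: MISS | VC [2]
  [3] addr=0x43 blk=4 s=0: MISS | VC [2, 14]
  [4] addr=0xee blk=14 s=0: VC-HIT | VC [2, 4]
  [5] addr=0xe4 blk=14 s=0: L1-HIT | VC [2, 4]
  [6] addr=0x28 blk=2 s=0: VC-HIT | VC [14, 4]
  [7] addr=0x2d blk=2 s=0: L1-HIT | VC [14, 4]
  [8] addr=0xe5 blk=14 s=0: VC-HIT | VC [2, 4]
  [9] addr=0x43 blk=4 s=0: VC-HIT | VC [2, 14]
  [10] addr=0x27 blk=2 s=0: VC-HIT | VC [4, 14]
  [11] addr=0x21 blk=2 s=0: L1-HIT | VC [4, 14]
  [12] addr=0xeb blk=14 s=0: VC-HIT | VC [4, 2]

OUTCOME = VC-HIT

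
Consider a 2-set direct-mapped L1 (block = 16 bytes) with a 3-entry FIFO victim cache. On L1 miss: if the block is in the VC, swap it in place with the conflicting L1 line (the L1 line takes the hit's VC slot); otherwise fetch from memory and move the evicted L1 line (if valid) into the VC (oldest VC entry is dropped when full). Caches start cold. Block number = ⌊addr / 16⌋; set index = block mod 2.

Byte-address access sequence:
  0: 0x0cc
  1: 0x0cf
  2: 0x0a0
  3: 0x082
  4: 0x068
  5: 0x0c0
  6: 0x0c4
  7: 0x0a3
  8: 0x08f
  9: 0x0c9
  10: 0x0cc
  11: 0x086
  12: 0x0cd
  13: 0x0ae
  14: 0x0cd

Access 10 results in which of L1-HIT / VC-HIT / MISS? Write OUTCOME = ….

  [0] addr=0xcc blk=12 s=0: MISS | VC []
  [1] addr=0xcf blk=12 s=0: L1-HIT | VC []
  [2] addr=0xa0 blk=10 s=0: MISS | VC [12]
  [3] addr=0x82 blk=8 s=0: MISS | VC [12, 10]
  [4] addr=0x68 blk=6 s=0: MISS | VC [12, 10, 8]
  [5] addr=0xc0 blk=12 s=0: VC-HIT | VC [6, 10, 8]
  [6] addr=0xc4 blk=12 s=0: L1-HIT | VC [6, 10, 8]
  [7] addr=0xa3 blk=10 s=0: VC-HIT | VC [6, 12, 8]
  [8] addr=0x8f blk=8 s=0: VC-HIT | VC [6, 12, 10]
  [9] addr=0xc9 blk=12 s=0: VC-HIT | VC [6, 8, 10]
  [10] addr=0xcc blk=12 s=0: L1-HIT | VC [6, 8, 10]
  [11] addr=0x86 blk=8 s=0: VC-HIT | VC [6, 12, 10]
  [12] addr=0xcd blk=12 s=0: VC-HIT | VC [6, 8, 10]
  [13] addr=0xae blk=10 s=0: VC-HIT | VC [6, 8, 12]
  [14] addr=0xcd blk=12 s=0: VC-HIT | VC [6, 8, 10]

OUTCOME = L1-HIT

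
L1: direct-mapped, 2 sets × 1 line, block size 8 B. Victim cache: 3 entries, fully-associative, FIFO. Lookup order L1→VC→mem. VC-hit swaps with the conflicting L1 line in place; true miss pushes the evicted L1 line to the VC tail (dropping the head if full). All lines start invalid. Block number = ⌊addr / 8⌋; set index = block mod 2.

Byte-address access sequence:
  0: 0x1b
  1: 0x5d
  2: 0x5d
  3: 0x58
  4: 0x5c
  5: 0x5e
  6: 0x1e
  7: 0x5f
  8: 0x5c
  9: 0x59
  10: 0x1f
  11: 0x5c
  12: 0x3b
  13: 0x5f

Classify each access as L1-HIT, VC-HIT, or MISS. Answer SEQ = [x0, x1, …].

0: 0x1b (blk 3, set 1) → MISS  vc=[]
1: 0x5d (blk 11, set 1) → MISS  vc=[3]
2: 0x5d (blk 11, set 1) → L1-HIT  vc=[3]
3: 0x58 (blk 11, set 1) → L1-HIT  vc=[3]
4: 0x5c (blk 11, set 1) → L1-HIT  vc=[3]
5: 0x5e (blk 11, set 1) → L1-HIT  vc=[3]
6: 0x1e (blk 3, set 1) → VC-HIT  vc=[11]
7: 0x5f (blk 11, set 1) → VC-HIT  vc=[3]
8: 0x5c (blk 11, set 1) → L1-HIT  vc=[3]
9: 0x59 (blk 11, set 1) → L1-HIT  vc=[3]
10: 0x1f (blk 3, set 1) → VC-HIT  vc=[11]
11: 0x5c (blk 11, set 1) → VC-HIT  vc=[3]
12: 0x3b (blk 7, set 1) → MISS  vc=[3, 11]
13: 0x5f (blk 11, set 1) → VC-HIT  vc=[3, 7]

SEQ = [MISS, MISS, L1-HIT, L1-HIT, L1-HIT, L1-HIT, VC-HIT, VC-HIT, L1-HIT, L1-HIT, VC-HIT, VC-HIT, MISS, VC-HIT]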